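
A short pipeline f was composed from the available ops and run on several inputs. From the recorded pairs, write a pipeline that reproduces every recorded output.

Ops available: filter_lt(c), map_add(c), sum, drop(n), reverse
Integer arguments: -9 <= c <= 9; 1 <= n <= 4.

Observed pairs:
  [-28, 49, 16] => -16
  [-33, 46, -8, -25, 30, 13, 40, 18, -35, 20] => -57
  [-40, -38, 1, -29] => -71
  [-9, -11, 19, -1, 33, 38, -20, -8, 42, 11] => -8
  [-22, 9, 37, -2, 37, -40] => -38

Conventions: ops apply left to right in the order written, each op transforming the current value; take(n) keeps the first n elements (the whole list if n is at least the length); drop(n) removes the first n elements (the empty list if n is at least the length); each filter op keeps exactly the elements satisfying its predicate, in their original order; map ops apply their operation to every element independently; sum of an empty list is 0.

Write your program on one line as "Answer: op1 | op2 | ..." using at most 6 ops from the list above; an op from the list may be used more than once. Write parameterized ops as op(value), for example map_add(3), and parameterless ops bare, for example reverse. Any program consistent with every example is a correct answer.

map_add(8) | filter_lt(-6) | map_add(4) | reverse | sum

Check, running the answer program on each example:
  [-28, 49, 16] -> [-20, 57, 24] -> [-20] -> [-16] -> [-16] -> -16
  [-33, 46, -8, -25, 30, 13, 40, 18, -35, 20] -> [-25, 54, 0, -17, 38, 21, 48, 26, -27, 28] -> [-25, -17, -27] -> [-21, -13, -23] -> [-23, -13, -21] -> -57
  [-40, -38, 1, -29] -> [-32, -30, 9, -21] -> [-32, -30, -21] -> [-28, -26, -17] -> [-17, -26, -28] -> -71
  [-9, -11, 19, -1, 33, 38, -20, -8, 42, 11] -> [-1, -3, 27, 7, 41, 46, -12, 0, 50, 19] -> [-12] -> [-8] -> [-8] -> -8
  [-22, 9, 37, -2, 37, -40] -> [-14, 17, 45, 6, 45, -32] -> [-14, -32] -> [-10, -28] -> [-28, -10] -> -38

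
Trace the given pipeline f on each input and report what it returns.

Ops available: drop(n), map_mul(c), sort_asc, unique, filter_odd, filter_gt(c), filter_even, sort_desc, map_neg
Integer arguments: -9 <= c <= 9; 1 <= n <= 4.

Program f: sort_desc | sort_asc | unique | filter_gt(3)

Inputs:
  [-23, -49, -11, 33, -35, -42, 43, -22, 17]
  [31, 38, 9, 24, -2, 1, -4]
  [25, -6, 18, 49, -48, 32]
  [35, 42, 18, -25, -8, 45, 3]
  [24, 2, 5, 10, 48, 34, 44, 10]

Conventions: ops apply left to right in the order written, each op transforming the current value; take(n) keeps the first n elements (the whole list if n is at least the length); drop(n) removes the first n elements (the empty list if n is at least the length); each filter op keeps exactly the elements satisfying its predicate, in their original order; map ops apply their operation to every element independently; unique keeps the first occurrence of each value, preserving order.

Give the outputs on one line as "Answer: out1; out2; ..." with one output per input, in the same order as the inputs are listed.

[17, 33, 43]; [9, 24, 31, 38]; [18, 25, 32, 49]; [18, 35, 42, 45]; [5, 10, 24, 34, 44, 48]

Execution, op by op:
  [-23, -49, -11, 33, -35, -42, 43, -22, 17] -> [43, 33, 17, -11, -22, -23, -35, -42, -49] -> [-49, -42, -35, -23, -22, -11, 17, 33, 43] -> [-49, -42, -35, -23, -22, -11, 17, 33, 43] -> [17, 33, 43]
  [31, 38, 9, 24, -2, 1, -4] -> [38, 31, 24, 9, 1, -2, -4] -> [-4, -2, 1, 9, 24, 31, 38] -> [-4, -2, 1, 9, 24, 31, 38] -> [9, 24, 31, 38]
  [25, -6, 18, 49, -48, 32] -> [49, 32, 25, 18, -6, -48] -> [-48, -6, 18, 25, 32, 49] -> [-48, -6, 18, 25, 32, 49] -> [18, 25, 32, 49]
  [35, 42, 18, -25, -8, 45, 3] -> [45, 42, 35, 18, 3, -8, -25] -> [-25, -8, 3, 18, 35, 42, 45] -> [-25, -8, 3, 18, 35, 42, 45] -> [18, 35, 42, 45]
  [24, 2, 5, 10, 48, 34, 44, 10] -> [48, 44, 34, 24, 10, 10, 5, 2] -> [2, 5, 10, 10, 24, 34, 44, 48] -> [2, 5, 10, 24, 34, 44, 48] -> [5, 10, 24, 34, 44, 48]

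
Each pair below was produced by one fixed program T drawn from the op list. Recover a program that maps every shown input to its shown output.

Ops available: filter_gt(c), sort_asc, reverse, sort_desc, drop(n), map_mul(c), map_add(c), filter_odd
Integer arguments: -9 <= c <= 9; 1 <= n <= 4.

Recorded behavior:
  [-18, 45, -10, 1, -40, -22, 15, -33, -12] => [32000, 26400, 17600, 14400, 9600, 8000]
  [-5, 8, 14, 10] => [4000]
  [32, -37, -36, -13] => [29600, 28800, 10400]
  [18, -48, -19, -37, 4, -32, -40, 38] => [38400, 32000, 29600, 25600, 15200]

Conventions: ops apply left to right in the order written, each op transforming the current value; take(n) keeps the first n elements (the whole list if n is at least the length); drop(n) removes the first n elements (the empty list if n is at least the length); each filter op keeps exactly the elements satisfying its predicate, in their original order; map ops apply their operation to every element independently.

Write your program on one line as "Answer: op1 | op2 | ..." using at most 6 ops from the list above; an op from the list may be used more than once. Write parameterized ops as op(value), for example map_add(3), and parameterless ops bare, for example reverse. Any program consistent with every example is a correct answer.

map_mul(5) | map_mul(8) | sort_asc | map_mul(-5) | map_mul(4) | filter_gt(2)

Check, running the answer program on each example:
  [-18, 45, -10, 1, -40, -22, 15, -33, -12] -> [-90, 225, -50, 5, -200, -110, 75, -165, -60] -> [-720, 1800, -400, 40, -1600, -880, 600, -1320, -480] -> [-1600, -1320, -880, -720, -480, -400, 40, 600, 1800] -> [8000, 6600, 4400, 3600, 2400, 2000, -200, -3000, -9000] -> [32000, 26400, 17600, 14400, 9600, 8000, -800, -12000, -36000] -> [32000, 26400, 17600, 14400, 9600, 8000]
  [-5, 8, 14, 10] -> [-25, 40, 70, 50] -> [-200, 320, 560, 400] -> [-200, 320, 400, 560] -> [1000, -1600, -2000, -2800] -> [4000, -6400, -8000, -11200] -> [4000]
  [32, -37, -36, -13] -> [160, -185, -180, -65] -> [1280, -1480, -1440, -520] -> [-1480, -1440, -520, 1280] -> [7400, 7200, 2600, -6400] -> [29600, 28800, 10400, -25600] -> [29600, 28800, 10400]
  [18, -48, -19, -37, 4, -32, -40, 38] -> [90, -240, -95, -185, 20, -160, -200, 190] -> [720, -1920, -760, -1480, 160, -1280, -1600, 1520] -> [-1920, -1600, -1480, -1280, -760, 160, 720, 1520] -> [9600, 8000, 7400, 6400, 3800, -800, -3600, -7600] -> [38400, 32000, 29600, 25600, 15200, -3200, -14400, -30400] -> [38400, 32000, 29600, 25600, 15200]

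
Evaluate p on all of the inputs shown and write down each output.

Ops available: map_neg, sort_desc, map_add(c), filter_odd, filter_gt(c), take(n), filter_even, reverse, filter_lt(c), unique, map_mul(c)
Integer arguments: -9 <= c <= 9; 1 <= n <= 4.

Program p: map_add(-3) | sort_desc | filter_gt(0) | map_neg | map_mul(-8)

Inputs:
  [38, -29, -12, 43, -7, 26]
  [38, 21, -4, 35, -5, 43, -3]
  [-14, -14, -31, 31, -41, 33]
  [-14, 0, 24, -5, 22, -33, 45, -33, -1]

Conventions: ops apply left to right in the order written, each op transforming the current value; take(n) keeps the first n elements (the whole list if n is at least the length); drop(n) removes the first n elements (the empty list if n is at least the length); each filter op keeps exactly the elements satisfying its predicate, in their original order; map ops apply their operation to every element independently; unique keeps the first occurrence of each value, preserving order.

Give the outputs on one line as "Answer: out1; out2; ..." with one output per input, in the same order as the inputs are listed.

Execution, op by op:
  [38, -29, -12, 43, -7, 26] -> [35, -32, -15, 40, -10, 23] -> [40, 35, 23, -10, -15, -32] -> [40, 35, 23] -> [-40, -35, -23] -> [320, 280, 184]
  [38, 21, -4, 35, -5, 43, -3] -> [35, 18, -7, 32, -8, 40, -6] -> [40, 35, 32, 18, -6, -7, -8] -> [40, 35, 32, 18] -> [-40, -35, -32, -18] -> [320, 280, 256, 144]
  [-14, -14, -31, 31, -41, 33] -> [-17, -17, -34, 28, -44, 30] -> [30, 28, -17, -17, -34, -44] -> [30, 28] -> [-30, -28] -> [240, 224]
  [-14, 0, 24, -5, 22, -33, 45, -33, -1] -> [-17, -3, 21, -8, 19, -36, 42, -36, -4] -> [42, 21, 19, -3, -4, -8, -17, -36, -36] -> [42, 21, 19] -> [-42, -21, -19] -> [336, 168, 152]

[320, 280, 184]; [320, 280, 256, 144]; [240, 224]; [336, 168, 152]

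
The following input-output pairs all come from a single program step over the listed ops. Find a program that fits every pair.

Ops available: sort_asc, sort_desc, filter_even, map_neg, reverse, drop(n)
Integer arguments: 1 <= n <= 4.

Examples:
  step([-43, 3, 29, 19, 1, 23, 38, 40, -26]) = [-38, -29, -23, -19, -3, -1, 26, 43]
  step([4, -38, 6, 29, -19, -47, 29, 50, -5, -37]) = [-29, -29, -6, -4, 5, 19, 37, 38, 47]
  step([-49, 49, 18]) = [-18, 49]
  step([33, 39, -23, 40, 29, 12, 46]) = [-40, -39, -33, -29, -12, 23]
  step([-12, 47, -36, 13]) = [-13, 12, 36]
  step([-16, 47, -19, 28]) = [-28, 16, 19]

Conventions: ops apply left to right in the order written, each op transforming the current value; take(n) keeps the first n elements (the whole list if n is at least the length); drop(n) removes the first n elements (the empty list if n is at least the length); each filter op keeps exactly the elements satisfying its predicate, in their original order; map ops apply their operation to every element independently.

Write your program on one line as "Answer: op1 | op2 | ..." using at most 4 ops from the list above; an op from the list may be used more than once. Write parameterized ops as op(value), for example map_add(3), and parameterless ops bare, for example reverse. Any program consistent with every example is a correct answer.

sort_asc | map_neg | reverse | drop(1)

Check, running the answer program on each example:
  [-43, 3, 29, 19, 1, 23, 38, 40, -26] -> [-43, -26, 1, 3, 19, 23, 29, 38, 40] -> [43, 26, -1, -3, -19, -23, -29, -38, -40] -> [-40, -38, -29, -23, -19, -3, -1, 26, 43] -> [-38, -29, -23, -19, -3, -1, 26, 43]
  [4, -38, 6, 29, -19, -47, 29, 50, -5, -37] -> [-47, -38, -37, -19, -5, 4, 6, 29, 29, 50] -> [47, 38, 37, 19, 5, -4, -6, -29, -29, -50] -> [-50, -29, -29, -6, -4, 5, 19, 37, 38, 47] -> [-29, -29, -6, -4, 5, 19, 37, 38, 47]
  [-49, 49, 18] -> [-49, 18, 49] -> [49, -18, -49] -> [-49, -18, 49] -> [-18, 49]
  [33, 39, -23, 40, 29, 12, 46] -> [-23, 12, 29, 33, 39, 40, 46] -> [23, -12, -29, -33, -39, -40, -46] -> [-46, -40, -39, -33, -29, -12, 23] -> [-40, -39, -33, -29, -12, 23]
  [-12, 47, -36, 13] -> [-36, -12, 13, 47] -> [36, 12, -13, -47] -> [-47, -13, 12, 36] -> [-13, 12, 36]
  [-16, 47, -19, 28] -> [-19, -16, 28, 47] -> [19, 16, -28, -47] -> [-47, -28, 16, 19] -> [-28, 16, 19]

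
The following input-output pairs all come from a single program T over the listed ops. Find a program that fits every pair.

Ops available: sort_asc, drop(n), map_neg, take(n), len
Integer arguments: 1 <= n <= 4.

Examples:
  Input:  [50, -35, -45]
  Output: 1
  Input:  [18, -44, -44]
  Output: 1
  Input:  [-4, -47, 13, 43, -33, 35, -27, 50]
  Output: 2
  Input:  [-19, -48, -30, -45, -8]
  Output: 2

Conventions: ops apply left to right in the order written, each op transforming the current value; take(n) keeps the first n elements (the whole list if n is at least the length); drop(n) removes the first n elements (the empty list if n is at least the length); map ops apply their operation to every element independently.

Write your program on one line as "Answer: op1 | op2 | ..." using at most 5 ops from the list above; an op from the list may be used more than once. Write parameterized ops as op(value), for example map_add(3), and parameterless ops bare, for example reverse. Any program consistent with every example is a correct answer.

sort_asc | map_neg | drop(2) | take(2) | len

Check, running the answer program on each example:
  [50, -35, -45] -> [-45, -35, 50] -> [45, 35, -50] -> [-50] -> [-50] -> 1
  [18, -44, -44] -> [-44, -44, 18] -> [44, 44, -18] -> [-18] -> [-18] -> 1
  [-4, -47, 13, 43, -33, 35, -27, 50] -> [-47, -33, -27, -4, 13, 35, 43, 50] -> [47, 33, 27, 4, -13, -35, -43, -50] -> [27, 4, -13, -35, -43, -50] -> [27, 4] -> 2
  [-19, -48, -30, -45, -8] -> [-48, -45, -30, -19, -8] -> [48, 45, 30, 19, 8] -> [30, 19, 8] -> [30, 19] -> 2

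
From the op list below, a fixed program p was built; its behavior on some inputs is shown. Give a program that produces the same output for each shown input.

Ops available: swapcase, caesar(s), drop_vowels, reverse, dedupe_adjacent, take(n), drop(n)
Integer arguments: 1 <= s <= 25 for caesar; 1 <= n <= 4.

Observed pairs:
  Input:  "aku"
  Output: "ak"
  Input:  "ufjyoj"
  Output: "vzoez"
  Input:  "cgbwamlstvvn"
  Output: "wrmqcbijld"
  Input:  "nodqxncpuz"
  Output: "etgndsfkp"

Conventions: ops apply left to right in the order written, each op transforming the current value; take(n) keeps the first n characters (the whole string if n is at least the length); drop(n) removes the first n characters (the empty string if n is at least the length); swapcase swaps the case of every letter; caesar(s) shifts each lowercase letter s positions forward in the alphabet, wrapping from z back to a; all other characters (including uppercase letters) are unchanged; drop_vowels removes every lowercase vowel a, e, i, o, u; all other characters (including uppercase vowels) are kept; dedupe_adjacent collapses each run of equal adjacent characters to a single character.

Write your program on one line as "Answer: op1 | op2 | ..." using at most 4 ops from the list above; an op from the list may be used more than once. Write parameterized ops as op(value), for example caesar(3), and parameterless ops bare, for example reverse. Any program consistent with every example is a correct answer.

caesar(16) | dedupe_adjacent | drop(1)

Check, running the answer program on each example:
  "aku" -> "qak" -> "qak" -> "ak"
  "ufjyoj" -> "kvzoez" -> "kvzoez" -> "vzoez"
  "cgbwamlstvvn" -> "swrmqcbijlld" -> "swrmqcbijld" -> "wrmqcbijld"
  "nodqxncpuz" -> "detgndsfkp" -> "detgndsfkp" -> "etgndsfkp"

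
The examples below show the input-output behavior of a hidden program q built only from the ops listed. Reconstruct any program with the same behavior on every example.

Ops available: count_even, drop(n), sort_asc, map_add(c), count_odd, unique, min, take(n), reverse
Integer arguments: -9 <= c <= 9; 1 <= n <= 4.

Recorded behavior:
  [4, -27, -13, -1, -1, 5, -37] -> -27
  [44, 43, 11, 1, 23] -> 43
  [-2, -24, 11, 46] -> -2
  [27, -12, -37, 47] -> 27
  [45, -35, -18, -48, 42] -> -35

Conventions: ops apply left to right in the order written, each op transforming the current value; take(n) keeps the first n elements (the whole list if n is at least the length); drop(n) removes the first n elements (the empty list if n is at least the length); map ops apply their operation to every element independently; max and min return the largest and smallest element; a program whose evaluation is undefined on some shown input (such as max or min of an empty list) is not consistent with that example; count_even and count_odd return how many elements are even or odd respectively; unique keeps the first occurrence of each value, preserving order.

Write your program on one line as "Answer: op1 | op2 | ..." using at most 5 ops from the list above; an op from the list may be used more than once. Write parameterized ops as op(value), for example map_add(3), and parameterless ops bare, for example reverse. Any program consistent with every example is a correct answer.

reverse | unique | drop(3) | min

Check, running the answer program on each example:
  [4, -27, -13, -1, -1, 5, -37] -> [-37, 5, -1, -1, -13, -27, 4] -> [-37, 5, -1, -13, -27, 4] -> [-13, -27, 4] -> -27
  [44, 43, 11, 1, 23] -> [23, 1, 11, 43, 44] -> [23, 1, 11, 43, 44] -> [43, 44] -> 43
  [-2, -24, 11, 46] -> [46, 11, -24, -2] -> [46, 11, -24, -2] -> [-2] -> -2
  [27, -12, -37, 47] -> [47, -37, -12, 27] -> [47, -37, -12, 27] -> [27] -> 27
  [45, -35, -18, -48, 42] -> [42, -48, -18, -35, 45] -> [42, -48, -18, -35, 45] -> [-35, 45] -> -35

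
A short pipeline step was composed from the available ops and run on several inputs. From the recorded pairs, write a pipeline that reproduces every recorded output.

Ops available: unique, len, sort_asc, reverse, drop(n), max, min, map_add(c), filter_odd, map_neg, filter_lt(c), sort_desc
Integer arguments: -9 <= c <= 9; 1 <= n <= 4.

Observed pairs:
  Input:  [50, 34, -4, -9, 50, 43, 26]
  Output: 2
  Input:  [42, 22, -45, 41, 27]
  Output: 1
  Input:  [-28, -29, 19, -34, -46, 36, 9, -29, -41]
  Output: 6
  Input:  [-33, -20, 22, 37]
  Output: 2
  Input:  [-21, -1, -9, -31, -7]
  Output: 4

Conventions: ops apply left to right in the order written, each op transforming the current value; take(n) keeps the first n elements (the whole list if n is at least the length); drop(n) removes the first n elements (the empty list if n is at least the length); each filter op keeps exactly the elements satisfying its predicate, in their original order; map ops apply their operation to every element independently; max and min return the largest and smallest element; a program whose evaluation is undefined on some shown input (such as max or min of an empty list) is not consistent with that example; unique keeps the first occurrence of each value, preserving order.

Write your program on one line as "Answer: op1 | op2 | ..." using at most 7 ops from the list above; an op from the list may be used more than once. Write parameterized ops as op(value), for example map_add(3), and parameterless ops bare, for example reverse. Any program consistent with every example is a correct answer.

reverse | map_add(6) | filter_lt(4) | map_neg | map_add(7) | len

Check, running the answer program on each example:
  [50, 34, -4, -9, 50, 43, 26] -> [26, 43, 50, -9, -4, 34, 50] -> [32, 49, 56, -3, 2, 40, 56] -> [-3, 2] -> [3, -2] -> [10, 5] -> 2
  [42, 22, -45, 41, 27] -> [27, 41, -45, 22, 42] -> [33, 47, -39, 28, 48] -> [-39] -> [39] -> [46] -> 1
  [-28, -29, 19, -34, -46, 36, 9, -29, -41] -> [-41, -29, 9, 36, -46, -34, 19, -29, -28] -> [-35, -23, 15, 42, -40, -28, 25, -23, -22] -> [-35, -23, -40, -28, -23, -22] -> [35, 23, 40, 28, 23, 22] -> [42, 30, 47, 35, 30, 29] -> 6
  [-33, -20, 22, 37] -> [37, 22, -20, -33] -> [43, 28, -14, -27] -> [-14, -27] -> [14, 27] -> [21, 34] -> 2
  [-21, -1, -9, -31, -7] -> [-7, -31, -9, -1, -21] -> [-1, -25, -3, 5, -15] -> [-1, -25, -3, -15] -> [1, 25, 3, 15] -> [8, 32, 10, 22] -> 4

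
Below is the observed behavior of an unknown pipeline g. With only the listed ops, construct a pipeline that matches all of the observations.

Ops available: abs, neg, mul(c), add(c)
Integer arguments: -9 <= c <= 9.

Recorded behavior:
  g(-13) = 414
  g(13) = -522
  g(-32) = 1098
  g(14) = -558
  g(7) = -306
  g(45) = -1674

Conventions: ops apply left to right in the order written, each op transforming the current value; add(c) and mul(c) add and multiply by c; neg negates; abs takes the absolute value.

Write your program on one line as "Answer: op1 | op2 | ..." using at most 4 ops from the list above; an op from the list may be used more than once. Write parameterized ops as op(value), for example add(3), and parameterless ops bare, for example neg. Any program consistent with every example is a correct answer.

mul(-6) | add(-3) | add(-6) | mul(6)

Check, running the answer program on each example:
  -13 -> 78 -> 75 -> 69 -> 414
  13 -> -78 -> -81 -> -87 -> -522
  -32 -> 192 -> 189 -> 183 -> 1098
  14 -> -84 -> -87 -> -93 -> -558
  7 -> -42 -> -45 -> -51 -> -306
  45 -> -270 -> -273 -> -279 -> -1674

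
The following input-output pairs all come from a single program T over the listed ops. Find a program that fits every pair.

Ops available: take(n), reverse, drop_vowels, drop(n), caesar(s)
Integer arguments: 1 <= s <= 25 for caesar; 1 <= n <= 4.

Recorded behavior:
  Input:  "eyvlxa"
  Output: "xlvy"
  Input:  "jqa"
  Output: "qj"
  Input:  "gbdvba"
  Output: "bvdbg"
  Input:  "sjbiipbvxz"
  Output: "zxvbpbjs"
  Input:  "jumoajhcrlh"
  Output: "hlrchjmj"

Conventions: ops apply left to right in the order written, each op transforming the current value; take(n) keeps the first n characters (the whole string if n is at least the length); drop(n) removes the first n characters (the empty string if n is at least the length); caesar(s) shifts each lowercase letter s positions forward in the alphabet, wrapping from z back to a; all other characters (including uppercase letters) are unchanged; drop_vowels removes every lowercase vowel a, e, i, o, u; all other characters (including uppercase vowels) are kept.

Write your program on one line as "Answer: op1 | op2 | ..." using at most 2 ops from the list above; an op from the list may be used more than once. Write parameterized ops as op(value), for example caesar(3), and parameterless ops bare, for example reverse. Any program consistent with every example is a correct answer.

reverse | drop_vowels

Check, running the answer program on each example:
  "eyvlxa" -> "axlvye" -> "xlvy"
  "jqa" -> "aqj" -> "qj"
  "gbdvba" -> "abvdbg" -> "bvdbg"
  "sjbiipbvxz" -> "zxvbpiibjs" -> "zxvbpbjs"
  "jumoajhcrlh" -> "hlrchjaomuj" -> "hlrchjmj"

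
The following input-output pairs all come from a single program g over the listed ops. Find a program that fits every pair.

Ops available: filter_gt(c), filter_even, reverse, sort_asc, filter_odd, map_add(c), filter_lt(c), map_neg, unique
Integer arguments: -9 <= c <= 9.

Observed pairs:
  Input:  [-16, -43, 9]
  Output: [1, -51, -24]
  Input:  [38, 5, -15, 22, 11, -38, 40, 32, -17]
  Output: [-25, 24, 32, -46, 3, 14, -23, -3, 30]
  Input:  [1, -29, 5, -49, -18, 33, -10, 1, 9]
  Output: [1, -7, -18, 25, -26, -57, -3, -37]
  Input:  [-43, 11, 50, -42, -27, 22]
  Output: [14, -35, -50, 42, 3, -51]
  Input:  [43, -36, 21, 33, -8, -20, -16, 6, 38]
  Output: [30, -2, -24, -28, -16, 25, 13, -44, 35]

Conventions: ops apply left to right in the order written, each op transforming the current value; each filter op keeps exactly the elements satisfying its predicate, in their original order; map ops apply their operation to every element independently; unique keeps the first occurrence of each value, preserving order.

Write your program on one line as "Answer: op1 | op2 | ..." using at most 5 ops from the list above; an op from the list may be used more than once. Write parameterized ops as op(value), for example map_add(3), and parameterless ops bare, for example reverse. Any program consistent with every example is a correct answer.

reverse | unique | map_neg | map_add(8) | map_neg

Check, running the answer program on each example:
  [-16, -43, 9] -> [9, -43, -16] -> [9, -43, -16] -> [-9, 43, 16] -> [-1, 51, 24] -> [1, -51, -24]
  [38, 5, -15, 22, 11, -38, 40, 32, -17] -> [-17, 32, 40, -38, 11, 22, -15, 5, 38] -> [-17, 32, 40, -38, 11, 22, -15, 5, 38] -> [17, -32, -40, 38, -11, -22, 15, -5, -38] -> [25, -24, -32, 46, -3, -14, 23, 3, -30] -> [-25, 24, 32, -46, 3, 14, -23, -3, 30]
  [1, -29, 5, -49, -18, 33, -10, 1, 9] -> [9, 1, -10, 33, -18, -49, 5, -29, 1] -> [9, 1, -10, 33, -18, -49, 5, -29] -> [-9, -1, 10, -33, 18, 49, -5, 29] -> [-1, 7, 18, -25, 26, 57, 3, 37] -> [1, -7, -18, 25, -26, -57, -3, -37]
  [-43, 11, 50, -42, -27, 22] -> [22, -27, -42, 50, 11, -43] -> [22, -27, -42, 50, 11, -43] -> [-22, 27, 42, -50, -11, 43] -> [-14, 35, 50, -42, -3, 51] -> [14, -35, -50, 42, 3, -51]
  [43, -36, 21, 33, -8, -20, -16, 6, 38] -> [38, 6, -16, -20, -8, 33, 21, -36, 43] -> [38, 6, -16, -20, -8, 33, 21, -36, 43] -> [-38, -6, 16, 20, 8, -33, -21, 36, -43] -> [-30, 2, 24, 28, 16, -25, -13, 44, -35] -> [30, -2, -24, -28, -16, 25, 13, -44, 35]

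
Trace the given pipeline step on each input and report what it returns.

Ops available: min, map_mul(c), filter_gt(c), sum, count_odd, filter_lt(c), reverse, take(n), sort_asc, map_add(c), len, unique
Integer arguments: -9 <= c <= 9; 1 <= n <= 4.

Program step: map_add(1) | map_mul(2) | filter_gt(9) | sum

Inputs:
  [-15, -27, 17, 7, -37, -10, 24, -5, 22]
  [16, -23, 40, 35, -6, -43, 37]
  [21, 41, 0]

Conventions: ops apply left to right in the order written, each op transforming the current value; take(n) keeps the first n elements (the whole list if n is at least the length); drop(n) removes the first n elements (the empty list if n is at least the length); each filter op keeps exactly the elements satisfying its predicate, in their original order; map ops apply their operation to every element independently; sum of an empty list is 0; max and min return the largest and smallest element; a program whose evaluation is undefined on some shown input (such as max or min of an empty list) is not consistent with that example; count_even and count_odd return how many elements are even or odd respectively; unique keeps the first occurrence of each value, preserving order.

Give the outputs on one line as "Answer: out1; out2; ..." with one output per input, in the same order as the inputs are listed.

Execution, op by op:
  [-15, -27, 17, 7, -37, -10, 24, -5, 22] -> [-14, -26, 18, 8, -36, -9, 25, -4, 23] -> [-28, -52, 36, 16, -72, -18, 50, -8, 46] -> [36, 16, 50, 46] -> 148
  [16, -23, 40, 35, -6, -43, 37] -> [17, -22, 41, 36, -5, -42, 38] -> [34, -44, 82, 72, -10, -84, 76] -> [34, 82, 72, 76] -> 264
  [21, 41, 0] -> [22, 42, 1] -> [44, 84, 2] -> [44, 84] -> 128

148; 264; 128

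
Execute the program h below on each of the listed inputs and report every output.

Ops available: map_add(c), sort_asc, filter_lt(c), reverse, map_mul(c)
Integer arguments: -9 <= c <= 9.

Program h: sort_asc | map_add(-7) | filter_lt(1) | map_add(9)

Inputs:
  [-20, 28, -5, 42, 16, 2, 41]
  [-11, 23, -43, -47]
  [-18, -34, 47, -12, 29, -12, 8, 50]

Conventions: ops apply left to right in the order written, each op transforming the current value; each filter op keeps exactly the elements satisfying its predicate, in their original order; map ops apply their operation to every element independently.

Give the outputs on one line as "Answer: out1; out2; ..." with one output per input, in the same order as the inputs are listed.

[-18, -3, 4]; [-45, -41, -9]; [-32, -16, -10, -10]

Execution, op by op:
  [-20, 28, -5, 42, 16, 2, 41] -> [-20, -5, 2, 16, 28, 41, 42] -> [-27, -12, -5, 9, 21, 34, 35] -> [-27, -12, -5] -> [-18, -3, 4]
  [-11, 23, -43, -47] -> [-47, -43, -11, 23] -> [-54, -50, -18, 16] -> [-54, -50, -18] -> [-45, -41, -9]
  [-18, -34, 47, -12, 29, -12, 8, 50] -> [-34, -18, -12, -12, 8, 29, 47, 50] -> [-41, -25, -19, -19, 1, 22, 40, 43] -> [-41, -25, -19, -19] -> [-32, -16, -10, -10]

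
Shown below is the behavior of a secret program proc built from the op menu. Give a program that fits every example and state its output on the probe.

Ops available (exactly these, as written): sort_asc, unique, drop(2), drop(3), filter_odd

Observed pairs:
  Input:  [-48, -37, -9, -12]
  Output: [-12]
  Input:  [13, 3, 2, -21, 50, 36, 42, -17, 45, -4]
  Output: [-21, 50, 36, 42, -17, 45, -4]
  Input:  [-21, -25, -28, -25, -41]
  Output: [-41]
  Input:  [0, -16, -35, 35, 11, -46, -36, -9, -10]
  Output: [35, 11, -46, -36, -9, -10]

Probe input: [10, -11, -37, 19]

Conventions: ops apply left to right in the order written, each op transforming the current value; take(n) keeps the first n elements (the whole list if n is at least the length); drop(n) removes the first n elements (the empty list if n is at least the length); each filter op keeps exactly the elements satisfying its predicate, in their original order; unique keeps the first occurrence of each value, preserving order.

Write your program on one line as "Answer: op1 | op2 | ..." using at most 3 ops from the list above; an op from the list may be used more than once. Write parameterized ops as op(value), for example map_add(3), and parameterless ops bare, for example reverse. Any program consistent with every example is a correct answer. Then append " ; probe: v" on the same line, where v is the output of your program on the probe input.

unique | drop(3) ; probe: [19]

Check, running the answer program on each example:
  [-48, -37, -9, -12] -> [-48, -37, -9, -12] -> [-12]
  [13, 3, 2, -21, 50, 36, 42, -17, 45, -4] -> [13, 3, 2, -21, 50, 36, 42, -17, 45, -4] -> [-21, 50, 36, 42, -17, 45, -4]
  [-21, -25, -28, -25, -41] -> [-21, -25, -28, -41] -> [-41]
  [0, -16, -35, 35, 11, -46, -36, -9, -10] -> [0, -16, -35, 35, 11, -46, -36, -9, -10] -> [35, 11, -46, -36, -9, -10]
  probe: [10, -11, -37, 19] -> [10, -11, -37, 19] -> [19]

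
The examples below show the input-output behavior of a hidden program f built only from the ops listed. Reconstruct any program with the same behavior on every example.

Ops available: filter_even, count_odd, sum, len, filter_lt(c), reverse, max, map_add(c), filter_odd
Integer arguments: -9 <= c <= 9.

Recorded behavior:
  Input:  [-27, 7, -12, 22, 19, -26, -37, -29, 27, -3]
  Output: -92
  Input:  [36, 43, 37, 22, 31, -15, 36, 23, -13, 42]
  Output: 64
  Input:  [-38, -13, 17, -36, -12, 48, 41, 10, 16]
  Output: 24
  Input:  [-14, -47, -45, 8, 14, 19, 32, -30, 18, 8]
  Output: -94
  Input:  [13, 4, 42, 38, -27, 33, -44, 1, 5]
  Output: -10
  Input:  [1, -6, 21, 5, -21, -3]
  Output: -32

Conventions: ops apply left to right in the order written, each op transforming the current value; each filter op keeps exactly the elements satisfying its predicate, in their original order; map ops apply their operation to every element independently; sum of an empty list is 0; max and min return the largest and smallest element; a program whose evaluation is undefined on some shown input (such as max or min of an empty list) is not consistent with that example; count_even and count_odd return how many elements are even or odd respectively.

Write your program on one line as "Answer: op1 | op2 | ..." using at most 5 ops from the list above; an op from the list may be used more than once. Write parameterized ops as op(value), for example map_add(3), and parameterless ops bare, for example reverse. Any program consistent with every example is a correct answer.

reverse | filter_odd | map_add(-7) | sum

Check, running the answer program on each example:
  [-27, 7, -12, 22, 19, -26, -37, -29, 27, -3] -> [-3, 27, -29, -37, -26, 19, 22, -12, 7, -27] -> [-3, 27, -29, -37, 19, 7, -27] -> [-10, 20, -36, -44, 12, 0, -34] -> -92
  [36, 43, 37, 22, 31, -15, 36, 23, -13, 42] -> [42, -13, 23, 36, -15, 31, 22, 37, 43, 36] -> [-13, 23, -15, 31, 37, 43] -> [-20, 16, -22, 24, 30, 36] -> 64
  [-38, -13, 17, -36, -12, 48, 41, 10, 16] -> [16, 10, 41, 48, -12, -36, 17, -13, -38] -> [41, 17, -13] -> [34, 10, -20] -> 24
  [-14, -47, -45, 8, 14, 19, 32, -30, 18, 8] -> [8, 18, -30, 32, 19, 14, 8, -45, -47, -14] -> [19, -45, -47] -> [12, -52, -54] -> -94
  [13, 4, 42, 38, -27, 33, -44, 1, 5] -> [5, 1, -44, 33, -27, 38, 42, 4, 13] -> [5, 1, 33, -27, 13] -> [-2, -6, 26, -34, 6] -> -10
  [1, -6, 21, 5, -21, -3] -> [-3, -21, 5, 21, -6, 1] -> [-3, -21, 5, 21, 1] -> [-10, -28, -2, 14, -6] -> -32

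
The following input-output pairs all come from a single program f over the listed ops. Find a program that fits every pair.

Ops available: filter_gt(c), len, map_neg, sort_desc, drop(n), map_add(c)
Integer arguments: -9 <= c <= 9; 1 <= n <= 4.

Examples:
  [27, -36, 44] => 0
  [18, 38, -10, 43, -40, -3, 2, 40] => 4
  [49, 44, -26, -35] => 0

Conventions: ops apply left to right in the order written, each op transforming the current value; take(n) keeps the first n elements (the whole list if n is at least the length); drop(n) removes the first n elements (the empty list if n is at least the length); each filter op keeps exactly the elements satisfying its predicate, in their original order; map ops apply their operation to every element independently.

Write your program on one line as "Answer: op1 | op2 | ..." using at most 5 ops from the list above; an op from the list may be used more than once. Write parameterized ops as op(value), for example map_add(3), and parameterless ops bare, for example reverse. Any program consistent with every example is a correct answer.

drop(1) | sort_desc | map_neg | drop(3) | len

Check, running the answer program on each example:
  [27, -36, 44] -> [-36, 44] -> [44, -36] -> [-44, 36] -> [] -> 0
  [18, 38, -10, 43, -40, -3, 2, 40] -> [38, -10, 43, -40, -3, 2, 40] -> [43, 40, 38, 2, -3, -10, -40] -> [-43, -40, -38, -2, 3, 10, 40] -> [-2, 3, 10, 40] -> 4
  [49, 44, -26, -35] -> [44, -26, -35] -> [44, -26, -35] -> [-44, 26, 35] -> [] -> 0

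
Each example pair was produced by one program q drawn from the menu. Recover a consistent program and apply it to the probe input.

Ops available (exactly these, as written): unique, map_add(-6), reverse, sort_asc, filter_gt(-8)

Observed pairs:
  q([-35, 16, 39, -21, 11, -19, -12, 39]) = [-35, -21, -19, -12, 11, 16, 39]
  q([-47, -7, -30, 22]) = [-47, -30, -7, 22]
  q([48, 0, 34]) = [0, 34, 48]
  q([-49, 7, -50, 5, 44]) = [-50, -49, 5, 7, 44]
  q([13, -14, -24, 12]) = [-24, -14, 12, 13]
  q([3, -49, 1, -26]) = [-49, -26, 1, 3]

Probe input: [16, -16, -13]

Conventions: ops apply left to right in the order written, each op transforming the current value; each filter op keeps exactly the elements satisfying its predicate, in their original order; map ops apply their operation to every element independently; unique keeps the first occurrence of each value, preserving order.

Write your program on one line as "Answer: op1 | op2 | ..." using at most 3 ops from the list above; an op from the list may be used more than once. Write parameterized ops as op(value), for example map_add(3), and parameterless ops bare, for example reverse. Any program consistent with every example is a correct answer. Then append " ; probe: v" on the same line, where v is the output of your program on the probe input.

unique | sort_asc ; probe: [-16, -13, 16]

Check, running the answer program on each example:
  [-35, 16, 39, -21, 11, -19, -12, 39] -> [-35, 16, 39, -21, 11, -19, -12] -> [-35, -21, -19, -12, 11, 16, 39]
  [-47, -7, -30, 22] -> [-47, -7, -30, 22] -> [-47, -30, -7, 22]
  [48, 0, 34] -> [48, 0, 34] -> [0, 34, 48]
  [-49, 7, -50, 5, 44] -> [-49, 7, -50, 5, 44] -> [-50, -49, 5, 7, 44]
  [13, -14, -24, 12] -> [13, -14, -24, 12] -> [-24, -14, 12, 13]
  [3, -49, 1, -26] -> [3, -49, 1, -26] -> [-49, -26, 1, 3]
  probe: [16, -16, -13] -> [16, -16, -13] -> [-16, -13, 16]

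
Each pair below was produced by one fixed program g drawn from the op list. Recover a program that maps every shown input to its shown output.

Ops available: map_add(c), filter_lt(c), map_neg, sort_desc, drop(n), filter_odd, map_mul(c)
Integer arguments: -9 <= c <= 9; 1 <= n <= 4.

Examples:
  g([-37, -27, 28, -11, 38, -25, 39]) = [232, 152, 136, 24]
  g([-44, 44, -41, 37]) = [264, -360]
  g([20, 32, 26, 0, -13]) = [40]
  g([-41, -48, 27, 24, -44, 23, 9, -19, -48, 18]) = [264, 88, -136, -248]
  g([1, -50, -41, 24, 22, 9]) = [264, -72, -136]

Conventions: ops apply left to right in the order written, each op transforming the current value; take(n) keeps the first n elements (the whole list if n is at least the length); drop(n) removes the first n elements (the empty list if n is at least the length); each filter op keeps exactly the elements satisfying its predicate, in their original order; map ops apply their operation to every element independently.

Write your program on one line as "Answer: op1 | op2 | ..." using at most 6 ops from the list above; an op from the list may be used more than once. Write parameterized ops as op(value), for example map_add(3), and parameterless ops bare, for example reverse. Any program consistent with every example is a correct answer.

map_add(8) | sort_desc | drop(1) | filter_odd | map_mul(-8) | sort_desc

Check, running the answer program on each example:
  [-37, -27, 28, -11, 38, -25, 39] -> [-29, -19, 36, -3, 46, -17, 47] -> [47, 46, 36, -3, -17, -19, -29] -> [46, 36, -3, -17, -19, -29] -> [-3, -17, -19, -29] -> [24, 136, 152, 232] -> [232, 152, 136, 24]
  [-44, 44, -41, 37] -> [-36, 52, -33, 45] -> [52, 45, -33, -36] -> [45, -33, -36] -> [45, -33] -> [-360, 264] -> [264, -360]
  [20, 32, 26, 0, -13] -> [28, 40, 34, 8, -5] -> [40, 34, 28, 8, -5] -> [34, 28, 8, -5] -> [-5] -> [40] -> [40]
  [-41, -48, 27, 24, -44, 23, 9, -19, -48, 18] -> [-33, -40, 35, 32, -36, 31, 17, -11, -40, 26] -> [35, 32, 31, 26, 17, -11, -33, -36, -40, -40] -> [32, 31, 26, 17, -11, -33, -36, -40, -40] -> [31, 17, -11, -33] -> [-248, -136, 88, 264] -> [264, 88, -136, -248]
  [1, -50, -41, 24, 22, 9] -> [9, -42, -33, 32, 30, 17] -> [32, 30, 17, 9, -33, -42] -> [30, 17, 9, -33, -42] -> [17, 9, -33] -> [-136, -72, 264] -> [264, -72, -136]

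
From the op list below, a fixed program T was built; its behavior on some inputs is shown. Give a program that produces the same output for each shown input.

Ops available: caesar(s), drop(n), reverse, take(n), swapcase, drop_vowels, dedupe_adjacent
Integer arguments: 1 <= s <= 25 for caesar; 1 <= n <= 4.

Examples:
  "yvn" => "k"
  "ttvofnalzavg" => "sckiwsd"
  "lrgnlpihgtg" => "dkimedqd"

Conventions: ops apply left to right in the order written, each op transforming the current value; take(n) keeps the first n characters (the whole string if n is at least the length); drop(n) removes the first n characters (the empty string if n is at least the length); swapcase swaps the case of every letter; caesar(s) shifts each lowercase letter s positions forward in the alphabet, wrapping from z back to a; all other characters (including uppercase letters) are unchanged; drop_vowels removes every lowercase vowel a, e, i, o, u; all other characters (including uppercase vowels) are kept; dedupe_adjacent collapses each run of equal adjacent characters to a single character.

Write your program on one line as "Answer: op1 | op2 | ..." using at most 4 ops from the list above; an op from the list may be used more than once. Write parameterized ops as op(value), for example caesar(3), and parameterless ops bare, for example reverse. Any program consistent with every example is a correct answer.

drop_vowels | caesar(23) | drop(2)

Check, running the answer program on each example:
  "yvn" -> "yvn" -> "vsk" -> "k"
  "ttvofnalzavg" -> "ttvfnlzvg" -> "qqsckiwsd" -> "sckiwsd"
  "lrgnlpihgtg" -> "lrgnlphgtg" -> "iodkimedqd" -> "dkimedqd"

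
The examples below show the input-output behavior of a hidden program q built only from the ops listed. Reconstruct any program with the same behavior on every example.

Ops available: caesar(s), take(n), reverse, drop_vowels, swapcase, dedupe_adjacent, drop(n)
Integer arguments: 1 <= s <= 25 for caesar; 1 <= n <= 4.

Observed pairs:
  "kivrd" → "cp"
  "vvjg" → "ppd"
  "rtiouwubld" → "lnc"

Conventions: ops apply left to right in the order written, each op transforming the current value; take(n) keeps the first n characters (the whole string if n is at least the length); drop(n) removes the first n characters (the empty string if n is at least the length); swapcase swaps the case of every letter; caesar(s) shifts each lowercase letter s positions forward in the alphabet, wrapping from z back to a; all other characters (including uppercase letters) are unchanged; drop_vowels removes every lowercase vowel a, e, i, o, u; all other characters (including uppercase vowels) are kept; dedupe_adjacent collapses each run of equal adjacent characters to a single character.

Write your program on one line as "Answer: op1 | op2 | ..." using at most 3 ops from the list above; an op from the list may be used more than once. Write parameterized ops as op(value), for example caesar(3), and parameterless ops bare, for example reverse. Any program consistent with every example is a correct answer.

take(3) | caesar(20) | drop_vowels

Check, running the answer program on each example:
  "kivrd" -> "kiv" -> "ecp" -> "cp"
  "vvjg" -> "vvj" -> "ppd" -> "ppd"
  "rtiouwubld" -> "rti" -> "lnc" -> "lnc"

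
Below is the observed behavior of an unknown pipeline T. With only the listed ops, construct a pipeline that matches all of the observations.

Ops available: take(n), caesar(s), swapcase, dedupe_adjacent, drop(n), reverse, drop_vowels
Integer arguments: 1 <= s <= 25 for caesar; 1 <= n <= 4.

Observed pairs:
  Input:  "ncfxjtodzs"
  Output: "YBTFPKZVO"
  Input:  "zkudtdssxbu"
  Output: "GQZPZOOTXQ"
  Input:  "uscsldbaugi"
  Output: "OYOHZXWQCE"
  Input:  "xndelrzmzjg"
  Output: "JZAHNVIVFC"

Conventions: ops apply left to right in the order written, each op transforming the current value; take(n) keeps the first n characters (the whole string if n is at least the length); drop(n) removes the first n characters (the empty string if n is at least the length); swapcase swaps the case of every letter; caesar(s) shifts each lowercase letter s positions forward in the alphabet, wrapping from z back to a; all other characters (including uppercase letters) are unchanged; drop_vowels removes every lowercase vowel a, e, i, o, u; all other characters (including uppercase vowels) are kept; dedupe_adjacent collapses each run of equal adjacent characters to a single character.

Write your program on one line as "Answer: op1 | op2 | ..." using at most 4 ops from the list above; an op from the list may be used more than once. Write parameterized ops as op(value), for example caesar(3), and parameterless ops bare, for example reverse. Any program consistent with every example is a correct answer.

drop(1) | caesar(22) | swapcase

Check, running the answer program on each example:
  "ncfxjtodzs" -> "cfxjtodzs" -> "ybtfpkzvo" -> "YBTFPKZVO"
  "zkudtdssxbu" -> "kudtdssxbu" -> "gqzpzootxq" -> "GQZPZOOTXQ"
  "uscsldbaugi" -> "scsldbaugi" -> "oyohzxwqce" -> "OYOHZXWQCE"
  "xndelrzmzjg" -> "ndelrzmzjg" -> "jzahnvivfc" -> "JZAHNVIVFC"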